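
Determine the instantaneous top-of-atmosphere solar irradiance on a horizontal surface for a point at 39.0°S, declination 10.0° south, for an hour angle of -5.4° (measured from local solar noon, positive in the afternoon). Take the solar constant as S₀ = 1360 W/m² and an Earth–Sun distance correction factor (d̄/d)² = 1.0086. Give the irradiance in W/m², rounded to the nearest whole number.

With φ = -39.0°, δ = -10.0°, H = -5.40°: sin φ sin δ = 0.1093, cos φ cos δ cos H = 0.7619, so cos θ_z = 0.8712.
Top-of-atmosphere irradiance = S₀ (d̄/d)² cos θ_z = 1360 × 1.0086 × 0.8712 = 1195.02 W/m².

1195 W/m²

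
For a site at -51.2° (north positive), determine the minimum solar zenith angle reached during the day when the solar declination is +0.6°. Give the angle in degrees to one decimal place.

51.8°

At local solar noon the hour angle is zero, so the zenith angle is |φ − δ| = |-51.2° − (0.6°)| = 51.8°.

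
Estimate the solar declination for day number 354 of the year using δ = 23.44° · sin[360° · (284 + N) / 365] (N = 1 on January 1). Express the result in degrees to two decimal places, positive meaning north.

360 × (284 + 354) / 365 = 629.260°; sin(629.260°) = -0.9999.
δ = 23.44 × -0.9999 = -23.438° ≈ -23.44°.

-23.44°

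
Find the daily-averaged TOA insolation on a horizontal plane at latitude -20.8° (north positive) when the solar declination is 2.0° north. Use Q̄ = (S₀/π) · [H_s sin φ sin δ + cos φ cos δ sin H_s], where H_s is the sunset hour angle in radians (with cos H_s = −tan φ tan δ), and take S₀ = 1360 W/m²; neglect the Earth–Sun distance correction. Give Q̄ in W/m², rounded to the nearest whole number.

396 W/m²

−tan φ tan δ = −(-0.3799)(0.0349) = 0.0133; H_s = arccos(0.0133) = 89.24°. In radians, H_s = 1.5575.
H_s sin φ sin δ = 1.5575 × -0.3551 × 0.0349 = -0.0193.
cos φ cos δ sin H_s = 0.9348 × 0.9994 × 0.9999 = 0.9341.
Q̄ = (1360/π) × (-0.0193 + 0.9341) = 432.90 × 0.9148 = 396.02 W/m².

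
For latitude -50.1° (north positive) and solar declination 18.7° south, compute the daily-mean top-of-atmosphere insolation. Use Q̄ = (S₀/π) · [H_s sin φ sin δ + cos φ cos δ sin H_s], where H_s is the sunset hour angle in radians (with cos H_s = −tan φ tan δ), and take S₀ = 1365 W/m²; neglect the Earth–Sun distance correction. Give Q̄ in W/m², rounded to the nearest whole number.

454 W/m²

−tan φ tan δ = −(-1.1960)(-0.3385) = -0.4048; H_s = arccos(-0.4048) = 113.88°. In radians, H_s = 1.9876.
H_s sin φ sin δ = 1.9876 × -0.7672 × -0.3206 = 0.4889.
cos φ cos δ sin H_s = 0.6414 × 0.9472 × 0.9144 = 0.5555.
Q̄ = (1365/π) × (0.4889 + 0.5555) = 434.49 × 1.0444 = 453.78 W/m².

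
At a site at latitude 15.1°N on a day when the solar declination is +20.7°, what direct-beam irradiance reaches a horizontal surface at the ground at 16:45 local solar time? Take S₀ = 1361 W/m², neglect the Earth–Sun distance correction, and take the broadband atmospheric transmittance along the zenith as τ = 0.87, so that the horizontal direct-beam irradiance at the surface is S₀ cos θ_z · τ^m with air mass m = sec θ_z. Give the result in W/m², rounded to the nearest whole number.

362 W/m²

Hour angle H = 15° × (16.75 − 12) = 71.25°.
cos θ_z = sin(15.1°) sin(20.7°) + cos(15.1°) cos(20.7°) cos(71.25°) = 0.0921 + 0.2903 = 0.3824.
Air mass m = 1/cos θ_z = 1/0.3824 = 2.615; τ^m = 0.87^2.615 = 0.6948.
Surface direct beam = 1361 × 0.3824 × 0.6948 = 361.61 W/m².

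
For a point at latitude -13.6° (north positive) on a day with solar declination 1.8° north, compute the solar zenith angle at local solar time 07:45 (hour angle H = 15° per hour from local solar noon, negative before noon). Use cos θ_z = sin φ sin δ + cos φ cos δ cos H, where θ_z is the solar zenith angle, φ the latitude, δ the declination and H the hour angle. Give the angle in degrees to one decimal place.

Hour angle H = 15° × (7.75 − 12) = -63.75°.
cos θ_z = sin(-13.6°) sin(1.8°) + cos(-13.6°) cos(1.8°) cos(-63.75°) = -0.0074 + 0.4297 = 0.4223.
θ_z = arccos(0.4223) = 65.02°.

65.0°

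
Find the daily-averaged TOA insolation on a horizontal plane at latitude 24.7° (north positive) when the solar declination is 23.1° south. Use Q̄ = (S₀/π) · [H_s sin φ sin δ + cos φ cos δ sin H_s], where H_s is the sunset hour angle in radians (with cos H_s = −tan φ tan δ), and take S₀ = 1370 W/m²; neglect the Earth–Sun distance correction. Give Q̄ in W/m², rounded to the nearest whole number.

259 W/m²

cos H_s = −tan(24.7°) · tan(-23.1°) = 0.1962, so H_s = arccos(0.1962) = 78.69°. In radians, H_s = 1.3734.
H_s sin φ sin δ = 1.3734 × 0.4179 × -0.3923 = -0.2252.
cos φ cos δ sin H_s = 0.9085 × 0.9198 × 0.9806 = 0.8194.
Q̄ = (1370/π) × (-0.2252 + 0.8194) = 436.08 × 0.5942 = 259.12 W/m².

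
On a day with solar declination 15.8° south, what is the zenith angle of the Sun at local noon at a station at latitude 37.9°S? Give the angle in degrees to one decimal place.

At local solar noon the hour angle is zero, so the zenith angle is |φ − δ| = |-37.9° − (-15.8°)| = 22.1°.

22.1°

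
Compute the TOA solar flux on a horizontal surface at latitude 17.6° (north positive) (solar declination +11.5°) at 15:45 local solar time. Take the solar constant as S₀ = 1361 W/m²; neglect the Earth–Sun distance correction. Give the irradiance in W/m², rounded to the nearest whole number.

Hour angle H = 15° × (15.75 − 12) = 56.25°.
cos θ_z = sin(17.6°) sin(11.5°) + cos(17.6°) cos(11.5°) cos(56.25°) = 0.0603 + 0.5189 = 0.5792.
Top-of-atmosphere irradiance = S₀ cos θ_z = 1361 × 0.5792 = 788.29 W/m².

788 W/m²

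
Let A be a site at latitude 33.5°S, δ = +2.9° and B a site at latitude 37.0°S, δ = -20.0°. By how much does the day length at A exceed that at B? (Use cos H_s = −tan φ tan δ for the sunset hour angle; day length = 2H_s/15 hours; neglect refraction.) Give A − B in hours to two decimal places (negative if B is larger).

-2.38 h

A: H_s = arccos(−tan -33.5° · tan 2.9°) = 88.08°, so 2H_s/15 = 11.7440 h.
B: H_s = arccos(−tan -37.0° · tan -20.0°) = 105.92°, so 2H_s/15 = 14.1227 h.
A − B = 11.7440 − 14.1227 = -2.3787 h.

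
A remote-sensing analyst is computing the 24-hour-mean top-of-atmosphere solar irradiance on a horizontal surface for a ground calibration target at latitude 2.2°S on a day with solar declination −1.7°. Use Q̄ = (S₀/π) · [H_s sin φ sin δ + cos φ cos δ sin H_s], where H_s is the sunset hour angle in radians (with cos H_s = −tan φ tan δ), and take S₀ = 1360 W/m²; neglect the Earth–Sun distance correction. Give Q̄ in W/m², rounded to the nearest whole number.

−tan φ tan δ = −(-0.0384)(-0.0297) = -0.0011; H_s = arccos(-0.0011) = 90.06°. In radians, H_s = 1.5718.
H_s sin φ sin δ = 1.5718 × -0.0384 × -0.0297 = 0.0018.
cos φ cos δ sin H_s = 0.9993 × 0.9996 × 1.0000 = 0.9989.
Q̄ = (1360/π) × (0.0018 + 0.9989) = 432.90 × 1.0007 = 433.20 W/m².

433 W/m²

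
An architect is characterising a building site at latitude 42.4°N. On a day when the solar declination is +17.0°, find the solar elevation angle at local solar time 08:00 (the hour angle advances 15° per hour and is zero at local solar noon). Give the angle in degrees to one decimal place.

Hour angle H = 15° × (8 − 12) = -60.00°.
cos θ_z = sin(42.4°) sin(17.0°) + cos(42.4°) cos(17.0°) cos(-60.00°) = 0.1971 + 0.3531 = 0.5502.
θ_z = arccos(0.5502) = 56.62°, so the elevation is 90° − 56.62° = 33.38°.

33.4°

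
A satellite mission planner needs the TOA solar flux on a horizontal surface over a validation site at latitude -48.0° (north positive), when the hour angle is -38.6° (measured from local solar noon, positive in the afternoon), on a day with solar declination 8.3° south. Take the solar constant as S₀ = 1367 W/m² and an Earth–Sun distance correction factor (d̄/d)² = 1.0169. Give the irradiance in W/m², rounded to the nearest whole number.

868 W/m²

cos θ_z = sin φ sin δ + cos φ cos δ cos H = (-0.7431)(-0.1444) + (0.6691)(0.9895)(0.7815) = 0.6247.
Top-of-atmosphere irradiance = S₀ (d̄/d)² cos θ_z = 1367 × 1.0169 × 0.6247 = 868.40 W/m².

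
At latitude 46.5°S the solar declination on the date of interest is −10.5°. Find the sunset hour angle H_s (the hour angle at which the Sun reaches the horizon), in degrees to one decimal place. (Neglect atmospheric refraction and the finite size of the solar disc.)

cos H_s = −tan(-46.5°) · tan(-10.5°) = -0.1953, so H_s = arccos(-0.1953) = 101.26°.

101.3°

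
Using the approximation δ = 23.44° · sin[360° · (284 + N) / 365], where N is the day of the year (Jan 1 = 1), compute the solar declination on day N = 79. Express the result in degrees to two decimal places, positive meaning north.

-0.81°

360 × (284 + 79) / 365 = 358.027°; sin(358.027°) = -0.0344.
δ = 23.44 × -0.0344 = -0.806° ≈ -0.81°.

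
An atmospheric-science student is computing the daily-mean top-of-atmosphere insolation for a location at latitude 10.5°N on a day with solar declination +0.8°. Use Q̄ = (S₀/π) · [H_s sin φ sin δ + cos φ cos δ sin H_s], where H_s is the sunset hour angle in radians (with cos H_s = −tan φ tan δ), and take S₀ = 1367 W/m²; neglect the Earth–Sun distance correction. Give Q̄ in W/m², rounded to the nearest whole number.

430 W/m²

cos H_s = −tan(10.5°) · tan(0.8°) = -0.0026, so H_s = arccos(-0.0026) = 90.15°. In radians, H_s = 1.5734.
H_s sin φ sin δ = 1.5734 × 0.1822 × 0.0140 = 0.0040.
cos φ cos δ sin H_s = 0.9833 × 0.9999 × 1.0000 = 0.9832.
Q̄ = (1367/π) × (0.0040 + 0.9832) = 435.13 × 0.9872 = 429.56 W/m².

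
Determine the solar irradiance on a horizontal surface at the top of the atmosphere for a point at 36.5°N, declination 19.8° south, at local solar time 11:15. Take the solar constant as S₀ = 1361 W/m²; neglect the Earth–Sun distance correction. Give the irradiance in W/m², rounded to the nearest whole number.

Hour angle H = 15° × (11.25 − 12) = -11.25°.
With φ = 36.5°, δ = -19.8°, H = -11.25°: sin φ sin δ = -0.2015, cos φ cos δ cos H = 0.7418, so cos θ_z = 0.5403.
Top-of-atmosphere irradiance = S₀ cos θ_z = 1361 × 0.5403 = 735.35 W/m².

735 W/m²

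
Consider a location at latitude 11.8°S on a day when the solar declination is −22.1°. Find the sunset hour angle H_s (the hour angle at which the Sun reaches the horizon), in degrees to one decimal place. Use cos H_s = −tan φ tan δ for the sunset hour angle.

The sunset hour angle satisfies cos H_s = −tan φ tan δ = -0.0848, giving H_s = 94.86°.

94.9°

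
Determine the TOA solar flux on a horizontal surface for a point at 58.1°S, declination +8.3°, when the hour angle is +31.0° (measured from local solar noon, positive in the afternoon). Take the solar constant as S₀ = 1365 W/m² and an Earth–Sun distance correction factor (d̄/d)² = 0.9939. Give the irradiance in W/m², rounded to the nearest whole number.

442 W/m²

With φ = -58.1°, δ = 8.3°, H = 31.00°: sin φ sin δ = -0.1226, cos φ cos δ cos H = 0.4482, so cos θ_z = 0.3256.
Top-of-atmosphere irradiance = S₀ (d̄/d)² cos θ_z = 1365 × 0.9939 × 0.3256 = 441.73 W/m².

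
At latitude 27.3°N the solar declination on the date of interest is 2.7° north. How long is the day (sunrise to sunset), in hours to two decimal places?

12.19 hours

−tan φ tan δ = −(0.5161)(0.0472) = -0.0244; H_s = arccos(-0.0244) = 91.40°.
Day length = 2 H_s / 15° h⁻¹ = 182.80° / 15 = 12.187 h.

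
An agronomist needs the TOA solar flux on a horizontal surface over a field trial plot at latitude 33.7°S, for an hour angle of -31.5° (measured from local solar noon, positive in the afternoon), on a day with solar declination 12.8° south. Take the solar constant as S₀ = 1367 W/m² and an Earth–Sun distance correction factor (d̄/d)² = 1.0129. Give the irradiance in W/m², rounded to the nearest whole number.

cos θ_z = sin φ sin δ + cos φ cos δ cos H = (-0.5548)(-0.2215) + (0.8320)(0.9751)(0.8526) = 0.8146.
Top-of-atmosphere irradiance = S₀ (d̄/d)² cos θ_z = 1367 × 1.0129 × 0.8146 = 1127.92 W/m².

1128 W/m²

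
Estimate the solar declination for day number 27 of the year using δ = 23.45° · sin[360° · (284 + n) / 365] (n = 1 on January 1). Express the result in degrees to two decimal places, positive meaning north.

-18.79°

360 × (284 + 27) / 365 = 306.740°; sin(306.740°) = -0.8014.
δ = 23.45 × -0.8014 = -18.793° ≈ -18.79°.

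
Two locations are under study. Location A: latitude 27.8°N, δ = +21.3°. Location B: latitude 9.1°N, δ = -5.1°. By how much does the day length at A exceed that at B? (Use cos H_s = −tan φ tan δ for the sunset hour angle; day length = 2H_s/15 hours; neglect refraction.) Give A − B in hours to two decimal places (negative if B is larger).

A: H_s = arccos(−tan 27.8° · tan 21.3°) = 101.86°, so 2H_s/15 = 13.5813 h.
B: H_s = arccos(−tan 9.1° · tan -5.1°) = 89.18°, so 2H_s/15 = 11.8907 h.
A − B = 13.5813 − 11.8907 = 1.6906 h.

+1.69 h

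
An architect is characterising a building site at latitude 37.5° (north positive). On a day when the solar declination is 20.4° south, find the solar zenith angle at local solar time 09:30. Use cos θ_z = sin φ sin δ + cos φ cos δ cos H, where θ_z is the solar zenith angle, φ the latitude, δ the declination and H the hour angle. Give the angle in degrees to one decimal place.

Hour angle H = 15° × (9.5 − 12) = -37.50°.
With φ = 37.5°, δ = -20.4°, H = -37.50°: sin φ sin δ = -0.2122, cos φ cos δ cos H = 0.5899, so cos θ_z = 0.3777.
θ_z = arccos(0.3777) = 67.81°.

67.8°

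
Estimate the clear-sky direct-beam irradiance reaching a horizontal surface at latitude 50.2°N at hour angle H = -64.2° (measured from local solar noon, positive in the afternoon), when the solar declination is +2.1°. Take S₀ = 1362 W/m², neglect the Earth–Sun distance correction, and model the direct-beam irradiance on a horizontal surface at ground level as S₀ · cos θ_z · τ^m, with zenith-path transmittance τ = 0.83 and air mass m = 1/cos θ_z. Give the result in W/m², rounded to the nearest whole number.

227 W/m²

cos θ_z = sin φ sin δ + cos φ cos δ cos H = (0.7683)(0.0366) + (0.6401)(0.9993)(0.4352) = 0.3065.
Air mass m = 1/cos θ_z = 1/0.3065 = 3.263; τ^m = 0.83^3.263 = 0.5444.
Surface direct beam = 1362 × 0.3065 × 0.5444 = 227.26 W/m².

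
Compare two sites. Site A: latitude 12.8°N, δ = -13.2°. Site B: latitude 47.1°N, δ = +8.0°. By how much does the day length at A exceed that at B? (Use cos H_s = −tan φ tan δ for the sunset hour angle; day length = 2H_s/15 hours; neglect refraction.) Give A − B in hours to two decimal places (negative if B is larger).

-1.57 h

A: H_s = arccos(−tan 12.8° · tan -13.2°) = 86.95°, so 2H_s/15 = 11.5933 h.
B: H_s = arccos(−tan 47.1° · tan 8.0°) = 98.70°, so 2H_s/15 = 13.1600 h.
A − B = 11.5933 − 13.1600 = -1.5667 h.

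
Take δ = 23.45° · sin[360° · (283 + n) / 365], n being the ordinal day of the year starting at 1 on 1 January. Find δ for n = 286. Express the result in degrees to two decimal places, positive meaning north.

-8.48°

360 × (283 + 286) / 365 = 561.205°; sin(561.205°) = -0.3617.
δ = 23.45 × -0.3617 = -8.482° ≈ -8.48°.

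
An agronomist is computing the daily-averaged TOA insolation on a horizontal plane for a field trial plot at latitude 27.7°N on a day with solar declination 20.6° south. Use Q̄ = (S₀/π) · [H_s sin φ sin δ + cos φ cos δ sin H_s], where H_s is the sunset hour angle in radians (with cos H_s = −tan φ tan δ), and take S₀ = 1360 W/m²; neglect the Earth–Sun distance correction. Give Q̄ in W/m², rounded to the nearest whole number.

255 W/m²

−tan φ tan δ = −(0.5250)(-0.3759) = 0.1973; H_s = arccos(0.1973) = 78.62°. In radians, H_s = 1.3722.
H_s sin φ sin δ = 1.3722 × 0.4648 × -0.3518 = -0.2244.
cos φ cos δ sin H_s = 0.8854 × 0.9361 × 0.9803 = 0.8125.
Q̄ = (1360/π) × (-0.2244 + 0.8125) = 432.90 × 0.5881 = 254.59 W/m².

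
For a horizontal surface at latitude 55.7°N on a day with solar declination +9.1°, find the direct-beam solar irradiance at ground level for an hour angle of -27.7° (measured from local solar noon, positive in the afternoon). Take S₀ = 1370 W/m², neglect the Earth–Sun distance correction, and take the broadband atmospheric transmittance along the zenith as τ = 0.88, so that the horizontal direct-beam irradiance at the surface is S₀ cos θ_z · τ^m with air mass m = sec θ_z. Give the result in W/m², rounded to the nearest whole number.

With φ = 55.7°, δ = 9.1°, H = -27.70°: sin φ sin δ = 0.1307, cos φ cos δ cos H = 0.4927, so cos θ_z = 0.6234.
Air mass m = 1/cos θ_z = 1/0.6234 = 1.604; τ^m = 0.88^1.604 = 0.8146.
Surface direct beam = 1370 × 0.6234 × 0.8146 = 695.72 W/m².

696 W/m²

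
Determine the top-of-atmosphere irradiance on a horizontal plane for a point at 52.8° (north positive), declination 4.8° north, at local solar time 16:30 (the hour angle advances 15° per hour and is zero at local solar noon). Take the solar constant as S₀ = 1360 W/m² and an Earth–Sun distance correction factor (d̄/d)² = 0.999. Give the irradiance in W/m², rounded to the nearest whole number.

404 W/m²

Hour angle H = 15° × (16.5 − 12) = 67.50°.
With φ = 52.8°, δ = 4.8°, H = 67.50°: sin φ sin δ = 0.0667, cos φ cos δ cos H = 0.2306, so cos θ_z = 0.2973.
Top-of-atmosphere irradiance = S₀ (d̄/d)² cos θ_z = 1360 × 0.999 × 0.2973 = 403.92 W/m².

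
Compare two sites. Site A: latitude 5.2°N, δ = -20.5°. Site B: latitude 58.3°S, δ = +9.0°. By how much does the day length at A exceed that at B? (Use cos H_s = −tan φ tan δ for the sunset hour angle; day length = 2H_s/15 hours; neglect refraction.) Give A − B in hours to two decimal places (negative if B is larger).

+1.72 h

A: H_s = arccos(−tan 5.2° · tan -20.5°) = 88.05°, so 2H_s/15 = 11.7400 h.
B: H_s = arccos(−tan -58.3° · tan 9.0°) = 75.14°, so 2H_s/15 = 10.0187 h.
A − B = 11.7400 − 10.0187 = 1.7213 h.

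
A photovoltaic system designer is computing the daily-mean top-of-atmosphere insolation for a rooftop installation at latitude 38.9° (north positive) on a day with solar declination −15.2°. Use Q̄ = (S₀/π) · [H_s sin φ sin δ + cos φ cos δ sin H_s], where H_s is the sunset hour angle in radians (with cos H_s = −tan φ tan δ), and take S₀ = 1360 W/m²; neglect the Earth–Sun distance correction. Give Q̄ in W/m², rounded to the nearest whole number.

−tan φ tan δ = −(0.8069)(-0.2717) = 0.2192; H_s = arccos(0.2192) = 77.34°. In radians, H_s = 1.3498.
H_s sin φ sin δ = 1.3498 × 0.6280 × -0.2622 = -0.2223.
cos φ cos δ sin H_s = 0.7782 × 0.9650 × 0.9757 = 0.7327.
Q̄ = (1360/π) × (-0.2223 + 0.7327) = 432.90 × 0.5104 = 220.95 W/m².

221 W/m²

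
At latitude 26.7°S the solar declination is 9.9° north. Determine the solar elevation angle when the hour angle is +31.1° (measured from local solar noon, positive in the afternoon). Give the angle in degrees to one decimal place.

42.6°

With φ = -26.7°, δ = 9.9°, H = 31.10°: sin φ sin δ = -0.0773, cos φ cos δ cos H = 0.7536, so cos θ_z = 0.6763.
θ_z = arccos(0.6763) = 47.44°, so the elevation is 90° − 47.44° = 42.56°.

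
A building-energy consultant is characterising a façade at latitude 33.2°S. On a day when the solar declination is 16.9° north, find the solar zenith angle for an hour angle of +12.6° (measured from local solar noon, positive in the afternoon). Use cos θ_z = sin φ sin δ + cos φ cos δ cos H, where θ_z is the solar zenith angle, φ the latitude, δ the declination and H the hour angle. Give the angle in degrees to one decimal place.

With φ = -33.2°, δ = 16.9°, H = 12.60°: sin φ sin δ = -0.1592, cos φ cos δ cos H = 0.7813, so cos θ_z = 0.6221.
θ_z = arccos(0.6221) = 51.53°.

51.5°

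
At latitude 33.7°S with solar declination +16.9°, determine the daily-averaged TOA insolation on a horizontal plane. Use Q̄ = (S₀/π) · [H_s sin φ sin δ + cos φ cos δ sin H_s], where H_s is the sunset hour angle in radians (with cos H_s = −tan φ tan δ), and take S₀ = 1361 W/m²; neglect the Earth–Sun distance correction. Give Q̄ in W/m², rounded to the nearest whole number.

The sunset hour angle satisfies cos H_s = −tan φ tan δ = 0.2026, giving H_s = 78.31°. In radians, H_s = 1.3668.
H_s sin φ sin δ = 1.3668 × -0.5548 × 0.2907 = -0.2204.
cos φ cos δ sin H_s = 0.8320 × 0.9568 × 0.9793 = 0.7796.
Q̄ = (1361/π) × (-0.2204 + 0.7796) = 433.22 × 0.5592 = 242.26 W/m².

242 W/m²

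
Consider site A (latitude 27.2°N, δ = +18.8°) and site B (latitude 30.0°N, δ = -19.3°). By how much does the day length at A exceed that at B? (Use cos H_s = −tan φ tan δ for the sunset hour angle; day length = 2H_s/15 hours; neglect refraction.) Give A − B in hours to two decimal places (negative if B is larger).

A: H_s = arccos(−tan 27.2° · tan 18.8°) = 100.08°, so 2H_s/15 = 13.3440 h.
B: H_s = arccos(−tan 30.0° · tan -19.3°) = 78.34°, so 2H_s/15 = 10.4453 h.
A − B = 13.3440 − 10.4453 = 2.8987 h.

+2.90 h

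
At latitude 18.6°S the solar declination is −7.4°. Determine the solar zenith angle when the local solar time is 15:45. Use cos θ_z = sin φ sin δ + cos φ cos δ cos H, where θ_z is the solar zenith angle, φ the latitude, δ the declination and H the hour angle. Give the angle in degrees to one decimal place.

55.7°

Hour angle H = 15° × (15.75 − 12) = 56.25°.
cos θ_z = sin φ sin δ + cos φ cos δ cos H = (-0.3190)(-0.1288) + (0.9478)(0.9917)(0.5556) = 0.5633.
θ_z = arccos(0.5633) = 55.72°.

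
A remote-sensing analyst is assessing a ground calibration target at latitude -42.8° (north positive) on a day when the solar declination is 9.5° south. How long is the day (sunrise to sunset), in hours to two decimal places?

13.19 hours

−tan φ tan δ = −(-0.9260)(-0.1673) = -0.1549; H_s = arccos(-0.1549) = 98.91°.
Day length = 2 H_s / 15° h⁻¹ = 197.82° / 15 = 13.188 h.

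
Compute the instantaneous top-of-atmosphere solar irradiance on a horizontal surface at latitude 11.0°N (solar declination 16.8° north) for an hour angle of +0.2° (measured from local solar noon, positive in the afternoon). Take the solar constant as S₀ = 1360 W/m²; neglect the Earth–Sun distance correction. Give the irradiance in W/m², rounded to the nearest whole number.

cos θ_z = sin(11.0°) sin(16.8°) + cos(11.0°) cos(16.8°) cos(0.20°) = 0.0551 + 0.9397 = 0.9948.
Top-of-atmosphere irradiance = S₀ cos θ_z = 1360 × 0.9948 = 1352.93 W/m².

1353 W/m²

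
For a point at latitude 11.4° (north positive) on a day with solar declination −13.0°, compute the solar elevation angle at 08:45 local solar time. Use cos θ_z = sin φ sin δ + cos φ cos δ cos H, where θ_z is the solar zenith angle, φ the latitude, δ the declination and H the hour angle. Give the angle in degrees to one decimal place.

35.8°

Hour angle H = 15° × (8.75 − 12) = -48.75°.
With φ = 11.4°, δ = -13.0°, H = -48.75°: sin φ sin δ = -0.0445, cos φ cos δ cos H = 0.6298, so cos θ_z = 0.5853.
θ_z = arccos(0.5853) = 54.18°, so the elevation is 90° − 54.18° = 35.82°.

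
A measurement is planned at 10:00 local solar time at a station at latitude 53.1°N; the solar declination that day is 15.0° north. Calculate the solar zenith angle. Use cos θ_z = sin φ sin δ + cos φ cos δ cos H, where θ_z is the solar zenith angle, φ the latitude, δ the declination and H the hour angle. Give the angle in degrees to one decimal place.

44.8°

Hour angle H = 15° × (10 − 12) = -30.00°.
cos θ_z = sin(53.1°) sin(15.0°) + cos(53.1°) cos(15.0°) cos(-30.00°) = 0.2070 + 0.5023 = 0.7093.
θ_z = arccos(0.7093) = 44.82°.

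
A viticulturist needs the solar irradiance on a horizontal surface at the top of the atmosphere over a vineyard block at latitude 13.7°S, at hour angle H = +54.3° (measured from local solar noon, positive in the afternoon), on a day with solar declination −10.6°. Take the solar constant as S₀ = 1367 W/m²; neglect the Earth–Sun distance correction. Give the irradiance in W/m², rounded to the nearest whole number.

cos θ_z = sin(-13.7°) sin(-10.6°) + cos(-13.7°) cos(-10.6°) cos(54.30°) = 0.0436 + 0.5573 = 0.6009.
Top-of-atmosphere irradiance = S₀ cos θ_z = 1367 × 0.6009 = 821.43 W/m².

821 W/m²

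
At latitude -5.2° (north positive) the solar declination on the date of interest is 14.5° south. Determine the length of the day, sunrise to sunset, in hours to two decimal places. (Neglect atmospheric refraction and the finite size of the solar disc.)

12.18 hours

The sunset hour angle satisfies cos H_s = −tan φ tan δ = -0.0235, giving H_s = 91.35°.
Day length = 2 H_s / 15° h⁻¹ = 182.70° / 15 = 12.180 h.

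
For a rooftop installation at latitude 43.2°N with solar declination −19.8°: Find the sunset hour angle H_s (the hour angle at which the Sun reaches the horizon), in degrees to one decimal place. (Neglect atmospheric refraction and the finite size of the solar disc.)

−tan φ tan δ = −(0.9391)(-0.3600) = 0.3381; H_s = arccos(0.3381) = 70.24°.

70.2°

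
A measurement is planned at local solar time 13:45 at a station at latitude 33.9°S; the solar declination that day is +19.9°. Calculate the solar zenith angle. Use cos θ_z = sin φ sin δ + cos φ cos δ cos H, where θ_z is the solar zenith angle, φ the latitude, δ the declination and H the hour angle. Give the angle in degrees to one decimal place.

Hour angle H = 15° × (13.75 − 12) = 26.25°.
With φ = -33.9°, δ = 19.9°, H = 26.25°: sin φ sin δ = -0.1898, cos φ cos δ cos H = 0.7000, so cos θ_z = 0.5102.
θ_z = arccos(0.5102) = 59.32°.

59.3°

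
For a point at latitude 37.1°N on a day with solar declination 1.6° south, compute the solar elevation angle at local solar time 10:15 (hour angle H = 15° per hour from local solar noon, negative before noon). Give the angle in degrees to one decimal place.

44.3°

Hour angle H = 15° × (10.25 − 12) = -26.25°.
With φ = 37.1°, δ = -1.6°, H = -26.25°: sin φ sin δ = -0.0168, cos φ cos δ cos H = 0.7151, so cos θ_z = 0.6983.
θ_z = arccos(0.6983) = 45.71°, so the elevation is 90° − 45.71° = 44.29°.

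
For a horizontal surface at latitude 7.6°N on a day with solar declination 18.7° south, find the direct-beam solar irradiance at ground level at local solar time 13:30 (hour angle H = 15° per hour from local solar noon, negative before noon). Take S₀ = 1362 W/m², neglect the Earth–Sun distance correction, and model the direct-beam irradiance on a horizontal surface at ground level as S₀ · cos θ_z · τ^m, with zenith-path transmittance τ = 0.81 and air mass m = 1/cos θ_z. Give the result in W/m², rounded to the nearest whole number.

Hour angle H = 15° × (13.5 − 12) = 22.50°.
With φ = 7.6°, δ = -18.7°, H = 22.50°: sin φ sin δ = -0.0424, cos φ cos δ cos H = 0.8674, so cos θ_z = 0.8250.
Air mass m = 1/cos θ_z = 1/0.8250 = 1.212; τ^m = 0.81^1.212 = 0.7746.
Surface direct beam = 1362 × 0.8250 × 0.7746 = 870.38 W/m².

870 W/m²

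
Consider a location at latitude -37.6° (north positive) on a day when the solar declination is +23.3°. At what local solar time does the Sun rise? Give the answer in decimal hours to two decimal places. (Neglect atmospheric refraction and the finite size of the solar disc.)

7.29 h

cos H_s = −tan(-37.6°) · tan(23.3°) = 0.3317, so H_s = arccos(0.3317) = 70.63°.
Sunrise is at 12 − H_s/15 = 12 − 4.709 = 7.291 h local solar time.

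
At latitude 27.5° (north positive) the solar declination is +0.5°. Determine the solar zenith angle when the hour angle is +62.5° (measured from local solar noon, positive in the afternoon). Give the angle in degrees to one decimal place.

cos θ_z = sin(27.5°) sin(0.5°) + cos(27.5°) cos(0.5°) cos(62.50°) = 0.0040 + 0.4096 = 0.4136.
θ_z = arccos(0.4136) = 65.57°.

65.6°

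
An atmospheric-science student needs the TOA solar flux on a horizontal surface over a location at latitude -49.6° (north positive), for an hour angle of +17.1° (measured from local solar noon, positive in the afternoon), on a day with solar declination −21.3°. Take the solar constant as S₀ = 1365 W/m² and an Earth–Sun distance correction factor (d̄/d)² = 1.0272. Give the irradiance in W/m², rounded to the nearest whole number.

cos θ_z = sin φ sin δ + cos φ cos δ cos H = (-0.7615)(-0.3633) + (0.6481)(0.9317)(0.9558) = 0.8538.
Top-of-atmosphere irradiance = S₀ (d̄/d)² cos θ_z = 1365 × 1.0272 × 0.8538 = 1197.14 W/m².

1197 W/m²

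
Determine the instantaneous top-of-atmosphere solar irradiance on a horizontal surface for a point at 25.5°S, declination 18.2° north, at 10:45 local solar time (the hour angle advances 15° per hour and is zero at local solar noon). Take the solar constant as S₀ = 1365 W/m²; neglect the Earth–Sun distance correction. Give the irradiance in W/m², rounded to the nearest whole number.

Hour angle H = 15° × (10.75 − 12) = -18.75°.
cos θ_z = sin(-25.5°) sin(18.2°) + cos(-25.5°) cos(18.2°) cos(-18.75°) = -0.1345 + 0.8119 = 0.6774.
Top-of-atmosphere irradiance = S₀ cos θ_z = 1365 × 0.6774 = 924.65 W/m².

925 W/m²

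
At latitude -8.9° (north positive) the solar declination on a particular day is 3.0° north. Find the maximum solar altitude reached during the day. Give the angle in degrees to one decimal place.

78.1°

At local solar noon the hour angle is zero, so the elevation is 90° − |φ − δ| = 90° − |-8.9° − (3.0°)| = 90° − 11.9° = 78.1°.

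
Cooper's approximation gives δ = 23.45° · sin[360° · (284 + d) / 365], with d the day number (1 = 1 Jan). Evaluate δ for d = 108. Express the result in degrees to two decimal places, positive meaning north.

360 × (284 + 108) / 365 = 386.630°; sin(386.630°) = 0.4482.
δ = 23.45 × 0.4482 = 10.510° ≈ +10.51°.

+10.51°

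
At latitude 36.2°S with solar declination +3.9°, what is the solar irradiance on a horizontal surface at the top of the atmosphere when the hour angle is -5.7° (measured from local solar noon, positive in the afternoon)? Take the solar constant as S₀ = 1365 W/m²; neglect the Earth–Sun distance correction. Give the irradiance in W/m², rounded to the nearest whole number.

1039 W/m²

cos θ_z = sin(-36.2°) sin(3.9°) + cos(-36.2°) cos(3.9°) cos(-5.70°) = -0.0402 + 0.8011 = 0.7609.
Top-of-atmosphere irradiance = S₀ cos θ_z = 1365 × 0.7609 = 1038.63 W/m².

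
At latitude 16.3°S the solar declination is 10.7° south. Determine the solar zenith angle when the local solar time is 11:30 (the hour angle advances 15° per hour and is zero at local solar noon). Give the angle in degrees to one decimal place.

9.2°

Hour angle H = 15° × (11.5 − 12) = -7.50°.
cos θ_z = sin(-16.3°) sin(-10.7°) + cos(-16.3°) cos(-10.7°) cos(-7.50°) = 0.0521 + 0.9350 = 0.9871.
θ_z = arccos(0.9871) = 9.21°.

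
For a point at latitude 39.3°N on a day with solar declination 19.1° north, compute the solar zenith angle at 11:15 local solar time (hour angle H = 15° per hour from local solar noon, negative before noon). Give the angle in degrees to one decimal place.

Hour angle H = 15° × (11.25 − 12) = -11.25°.
cos θ_z = sin φ sin δ + cos φ cos δ cos H = (0.6334)(0.3272) + (0.7738)(0.9449)(0.9808) = 0.9244.
θ_z = arccos(0.9244) = 22.42°.

22.4°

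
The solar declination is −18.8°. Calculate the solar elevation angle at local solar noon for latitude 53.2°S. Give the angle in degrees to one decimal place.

At local solar noon the hour angle is zero, so the elevation is 90° − |φ − δ| = 90° − |-53.2° − (-18.8°)| = 90° − 34.4° = 55.6°.

55.6°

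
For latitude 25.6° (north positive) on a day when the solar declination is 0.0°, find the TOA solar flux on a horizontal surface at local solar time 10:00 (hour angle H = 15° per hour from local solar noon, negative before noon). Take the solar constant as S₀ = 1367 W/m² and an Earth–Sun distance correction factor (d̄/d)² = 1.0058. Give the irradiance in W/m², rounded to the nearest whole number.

1074 W/m²

Hour angle H = 15° × (10 − 12) = -30.00°.
With φ = 25.6°, δ = 0.0°, H = -30.00°: sin φ sin δ = 0.0000, cos φ cos δ cos H = 0.7810, so cos θ_z = 0.7810.
Top-of-atmosphere irradiance = S₀ (d̄/d)² cos θ_z = 1367 × 1.0058 × 0.7810 = 1073.82 W/m².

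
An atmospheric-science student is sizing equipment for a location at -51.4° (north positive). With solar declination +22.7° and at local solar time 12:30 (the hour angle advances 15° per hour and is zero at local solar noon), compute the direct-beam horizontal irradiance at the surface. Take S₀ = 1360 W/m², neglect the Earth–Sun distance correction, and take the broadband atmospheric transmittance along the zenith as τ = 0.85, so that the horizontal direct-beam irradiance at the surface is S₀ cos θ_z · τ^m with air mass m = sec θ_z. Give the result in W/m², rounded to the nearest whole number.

Hour angle H = 15° × (12.5 − 12) = 7.50°.
With φ = -51.4°, δ = 22.7°, H = 7.50°: sin φ sin δ = -0.3016, cos φ cos δ cos H = 0.5706, so cos θ_z = 0.2690.
Air mass m = 1/cos θ_z = 1/0.2690 = 3.717; τ^m = 0.85^3.717 = 0.5466.
Surface direct beam = 1360 × 0.2690 × 0.5466 = 199.97 W/m².

200 W/m²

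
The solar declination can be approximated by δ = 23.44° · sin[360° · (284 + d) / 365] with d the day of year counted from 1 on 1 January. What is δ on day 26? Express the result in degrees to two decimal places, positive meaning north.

360 × (284 + 26) / 365 = 305.753°; sin(305.753°) = -0.8115.
δ = 23.44 × -0.8115 = -19.022° ≈ -19.02°.

-19.02°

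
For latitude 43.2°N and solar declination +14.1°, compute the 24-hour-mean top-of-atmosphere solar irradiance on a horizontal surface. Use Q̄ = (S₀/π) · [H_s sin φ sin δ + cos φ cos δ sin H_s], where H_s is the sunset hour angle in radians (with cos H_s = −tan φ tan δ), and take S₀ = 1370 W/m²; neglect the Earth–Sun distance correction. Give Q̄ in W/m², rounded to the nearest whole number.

431 W/m²

The sunset hour angle satisfies cos H_s = −tan φ tan δ = -0.2359, giving H_s = 103.64°. In radians, H_s = 1.8089.
H_s sin φ sin δ = 1.8089 × 0.6845 × 0.2436 = 0.3016.
cos φ cos δ sin H_s = 0.7290 × 0.9699 × 0.9718 = 0.6871.
Q̄ = (1370/π) × (0.3016 + 0.6871) = 436.08 × 0.9887 = 431.15 W/m².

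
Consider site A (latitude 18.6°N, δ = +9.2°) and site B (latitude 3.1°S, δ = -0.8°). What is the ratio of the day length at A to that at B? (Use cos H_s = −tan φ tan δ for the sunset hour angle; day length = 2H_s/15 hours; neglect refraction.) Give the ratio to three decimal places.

A: H_s = arccos(−tan 18.6° · tan 9.2°) = 93.12°, so 2H_s/15 = 12.4160 h.
B: H_s = arccos(−tan -3.1° · tan -0.8°) = 90.04°, so 2H_s/15 = 12.0053 h.
Ratio A/B = 12.4160 / 12.0053 = 1.0342.

1.034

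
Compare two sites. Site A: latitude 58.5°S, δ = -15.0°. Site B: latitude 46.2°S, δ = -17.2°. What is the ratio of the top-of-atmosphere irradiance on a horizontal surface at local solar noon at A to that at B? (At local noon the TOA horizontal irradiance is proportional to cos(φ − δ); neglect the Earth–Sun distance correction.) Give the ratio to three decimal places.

0.829

A: cos θ_z = cos(-58.5° − (-15.0°)) = 0.7254.
B: cos θ_z = cos(-46.2° − (-17.2°)) = 0.8746.
Ratio A/B = 0.7254 / 0.8746 = 0.8294.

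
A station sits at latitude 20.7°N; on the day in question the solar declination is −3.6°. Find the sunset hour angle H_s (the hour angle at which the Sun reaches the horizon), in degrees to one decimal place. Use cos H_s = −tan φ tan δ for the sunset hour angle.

88.6°

cos H_s = −tan(20.7°) · tan(-3.6°) = 0.0238, so H_s = arccos(0.0238) = 88.64°.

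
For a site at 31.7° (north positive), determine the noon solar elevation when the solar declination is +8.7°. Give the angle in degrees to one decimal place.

At local solar noon the hour angle is zero, so the elevation is 90° − |φ − δ| = 90° − |31.7° − (8.7°)| = 90° − 23.0° = 67.0°.

67.0°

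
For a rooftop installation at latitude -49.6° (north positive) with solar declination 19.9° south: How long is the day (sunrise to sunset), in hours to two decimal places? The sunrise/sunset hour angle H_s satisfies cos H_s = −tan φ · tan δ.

The sunset hour angle satisfies cos H_s = −tan φ tan δ = -0.4253, giving H_s = 115.17°.
Day length = 2 H_s / 15° h⁻¹ = 230.34° / 15 = 15.356 h.

15.36 hours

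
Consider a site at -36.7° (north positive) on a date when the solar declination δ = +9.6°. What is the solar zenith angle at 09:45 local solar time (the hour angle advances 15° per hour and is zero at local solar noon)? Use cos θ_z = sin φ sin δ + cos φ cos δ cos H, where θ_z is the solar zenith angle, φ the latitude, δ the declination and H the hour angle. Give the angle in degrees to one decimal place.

Hour angle H = 15° × (9.75 − 12) = -33.75°.
cos θ_z = sin(-36.7°) sin(9.6°) + cos(-36.7°) cos(9.6°) cos(-33.75°) = -0.0997 + 0.6573 = 0.5576.
θ_z = arccos(0.5576) = 56.11°.

56.1°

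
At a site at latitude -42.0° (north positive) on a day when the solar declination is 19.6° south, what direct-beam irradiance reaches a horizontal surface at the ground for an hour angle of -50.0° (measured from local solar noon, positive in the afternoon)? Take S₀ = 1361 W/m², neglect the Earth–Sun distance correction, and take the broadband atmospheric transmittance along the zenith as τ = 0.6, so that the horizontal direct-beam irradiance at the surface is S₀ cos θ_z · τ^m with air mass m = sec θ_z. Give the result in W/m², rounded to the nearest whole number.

With φ = -42.0°, δ = -19.6°, H = -50.00°: sin φ sin δ = 0.2245, cos φ cos δ cos H = 0.4500, so cos θ_z = 0.6745.
Air mass m = 1/cos θ_z = 1/0.6745 = 1.483; τ^m = 0.6^1.483 = 0.4688.
Surface direct beam = 1361 × 0.6745 × 0.4688 = 430.36 W/m².

430 W/m²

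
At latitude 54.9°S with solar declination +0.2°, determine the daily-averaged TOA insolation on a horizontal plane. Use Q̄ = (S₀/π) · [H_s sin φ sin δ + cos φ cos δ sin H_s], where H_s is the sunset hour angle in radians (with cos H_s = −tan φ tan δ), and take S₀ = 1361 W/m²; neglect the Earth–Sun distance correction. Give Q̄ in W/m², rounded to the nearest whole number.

The sunset hour angle satisfies cos H_s = −tan φ tan δ = 0.0050, giving H_s = 89.71°. In radians, H_s = 1.5657.
H_s sin φ sin δ = 1.5657 × -0.8181 × 0.0035 = -0.0045.
cos φ cos δ sin H_s = 0.5750 × 1.0000 × 1.0000 = 0.5750.
Q̄ = (1361/π) × (-0.0045 + 0.5750) = 433.22 × 0.5705 = 247.15 W/m².

247 W/m²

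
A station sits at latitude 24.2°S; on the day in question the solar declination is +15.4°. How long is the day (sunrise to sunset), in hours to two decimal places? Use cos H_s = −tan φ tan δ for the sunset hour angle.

11.05 hours

cos H_s = −tan(-24.2°) · tan(15.4°) = 0.1238, so H_s = arccos(0.1238) = 82.89°.
Day length = 2 H_s / 15° h⁻¹ = 165.78° / 15 = 11.052 h.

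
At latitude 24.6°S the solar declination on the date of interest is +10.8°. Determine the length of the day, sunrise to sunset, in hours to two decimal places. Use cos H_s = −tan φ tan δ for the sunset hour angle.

11.33 hours

The sunset hour angle satisfies cos H_s = −tan φ tan δ = 0.0873, giving H_s = 84.99°.
Day length = 2 H_s / 15° h⁻¹ = 169.98° / 15 = 11.332 h.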